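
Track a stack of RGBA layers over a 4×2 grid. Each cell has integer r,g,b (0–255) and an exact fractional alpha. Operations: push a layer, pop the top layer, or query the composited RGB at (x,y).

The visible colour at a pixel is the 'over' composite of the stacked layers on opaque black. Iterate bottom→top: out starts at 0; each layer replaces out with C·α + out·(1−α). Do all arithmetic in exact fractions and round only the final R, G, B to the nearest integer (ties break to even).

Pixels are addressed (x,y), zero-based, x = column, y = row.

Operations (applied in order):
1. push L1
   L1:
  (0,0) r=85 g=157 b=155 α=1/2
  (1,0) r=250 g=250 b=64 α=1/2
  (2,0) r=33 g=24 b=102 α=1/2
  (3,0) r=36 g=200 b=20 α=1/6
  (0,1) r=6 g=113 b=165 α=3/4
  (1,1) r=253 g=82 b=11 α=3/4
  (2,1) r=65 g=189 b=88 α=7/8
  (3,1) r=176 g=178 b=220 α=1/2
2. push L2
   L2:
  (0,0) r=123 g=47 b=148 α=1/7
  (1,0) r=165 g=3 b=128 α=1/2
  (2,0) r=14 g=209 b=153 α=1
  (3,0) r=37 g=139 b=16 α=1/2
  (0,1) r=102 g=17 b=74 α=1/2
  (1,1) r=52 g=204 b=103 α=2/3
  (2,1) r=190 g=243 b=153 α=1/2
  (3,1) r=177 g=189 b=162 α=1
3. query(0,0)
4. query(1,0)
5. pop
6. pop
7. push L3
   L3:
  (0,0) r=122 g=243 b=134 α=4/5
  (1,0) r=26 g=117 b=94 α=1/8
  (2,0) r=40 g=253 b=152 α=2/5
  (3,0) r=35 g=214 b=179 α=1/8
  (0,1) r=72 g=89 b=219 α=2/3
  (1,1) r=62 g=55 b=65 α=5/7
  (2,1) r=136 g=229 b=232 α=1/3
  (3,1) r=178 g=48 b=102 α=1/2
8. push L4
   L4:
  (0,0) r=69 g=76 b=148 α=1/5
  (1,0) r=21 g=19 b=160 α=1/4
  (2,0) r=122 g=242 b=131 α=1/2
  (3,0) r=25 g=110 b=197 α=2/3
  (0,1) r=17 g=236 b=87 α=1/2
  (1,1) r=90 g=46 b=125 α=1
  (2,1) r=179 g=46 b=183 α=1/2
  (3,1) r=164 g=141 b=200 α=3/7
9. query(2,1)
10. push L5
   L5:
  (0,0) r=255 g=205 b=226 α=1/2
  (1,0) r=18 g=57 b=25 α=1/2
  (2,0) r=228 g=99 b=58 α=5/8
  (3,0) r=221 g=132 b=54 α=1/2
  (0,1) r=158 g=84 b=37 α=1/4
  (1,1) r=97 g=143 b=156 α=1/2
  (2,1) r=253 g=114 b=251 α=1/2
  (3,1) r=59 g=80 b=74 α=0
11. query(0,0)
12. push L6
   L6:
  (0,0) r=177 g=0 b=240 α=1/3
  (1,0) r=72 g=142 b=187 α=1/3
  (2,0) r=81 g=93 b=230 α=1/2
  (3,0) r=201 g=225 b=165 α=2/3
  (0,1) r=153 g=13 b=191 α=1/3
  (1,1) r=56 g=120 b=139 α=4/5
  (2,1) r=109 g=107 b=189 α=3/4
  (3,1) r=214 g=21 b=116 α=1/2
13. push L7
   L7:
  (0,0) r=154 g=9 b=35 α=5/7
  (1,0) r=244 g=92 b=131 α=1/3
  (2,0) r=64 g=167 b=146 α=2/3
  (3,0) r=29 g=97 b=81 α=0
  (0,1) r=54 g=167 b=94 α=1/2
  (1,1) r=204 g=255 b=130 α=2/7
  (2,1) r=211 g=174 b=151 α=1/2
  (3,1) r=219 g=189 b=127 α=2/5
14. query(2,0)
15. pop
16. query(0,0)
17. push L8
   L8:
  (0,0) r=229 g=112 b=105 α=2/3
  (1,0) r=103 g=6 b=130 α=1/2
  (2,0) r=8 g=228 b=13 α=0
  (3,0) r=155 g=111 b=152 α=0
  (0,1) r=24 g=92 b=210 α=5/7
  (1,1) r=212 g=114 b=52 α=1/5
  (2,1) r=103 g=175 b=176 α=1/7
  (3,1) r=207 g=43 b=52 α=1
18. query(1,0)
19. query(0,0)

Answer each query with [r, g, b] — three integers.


query (0,0) [L1,L2] — begin 0,0,0
after L1 α=1/2: [85/2, 157/2, 155/2]
after L2 α=1/7: [54, 74, 613/7]
rounded: [54, 74, 88]

(1,0) stack=L1,L2; from [0,0,0]:
after L1 α=1/2: [125, 125, 32]
after L2 α=1/2: [145, 64, 80]
rounded: [145, 64, 80]

query (2,1) [L3,L4] — begin 0,0,0
L3 α=1/3: [136/3, 229/3, 232/3]
L4 α=1/2: [673/6, 367/6, 781/6]
= [112, 61, 130]

(0,0) stack=L3,L4,L5; from [0,0,0]:
after L3 α=4/5: [488/5, 972/5, 536/5]
after L4 α=1/5: [2297/25, 4268/25, 2884/25]
after L5 α=1/2: [4336/25, 9393/50, 4267/25]
rounded: [173, 188, 171]

at x=2,y=0 over L3,L4,L5,L6,L7:
+L3 (α=2/5) → [16, 506/5, 304/5]
+L4 (α=1/2) → [69, 858/5, 959/10]
+L5 (α=5/8) → [1347/8, 5049/40, 5777/80]
+L6 (α=1/2) → [1995/16, 8769/80, 24177/160]
+L7 (α=2/3) → [4043/48, 35489/240, 70897/480]
→ [84, 148, 148]

at x=0,y=0 over L3,L4,L5,L6:
+L3 (α=4/5) → [488/5, 972/5, 536/5]
+L4 (α=1/5) → [2297/25, 4268/25, 2884/25]
+L5 (α=1/2) → [4336/25, 9393/50, 4267/25]
+L6 (α=1/3) → [13097/75, 3131/25, 14534/75]
→ [175, 125, 194]

at x=1,y=0 over L3,L4,L5,L6,L8:
+L3 (α=1/8) → [13/4, 117/8, 47/4]
+L4 (α=1/4) → [123/16, 503/32, 781/16]
+L5 (α=1/2) → [411/32, 2327/64, 1181/32]
+L6 (α=1/3) → [521/16, 6871/96, 1391/16]
+L8 (α=1/2) → [2169/32, 7447/192, 3471/32]
rounded: [68, 39, 108]

at x=0,y=0 over L3,L4,L5,L6,L8:
L3 α=4/5: [488/5, 972/5, 536/5]
L4 α=1/5: [2297/25, 4268/25, 2884/25]
L5 α=1/2: [4336/25, 9393/50, 4267/25]
L6 α=1/3: [13097/75, 3131/25, 14534/75]
L8 α=2/3: [47447/225, 8731/75, 30284/225]
= [211, 116, 135]


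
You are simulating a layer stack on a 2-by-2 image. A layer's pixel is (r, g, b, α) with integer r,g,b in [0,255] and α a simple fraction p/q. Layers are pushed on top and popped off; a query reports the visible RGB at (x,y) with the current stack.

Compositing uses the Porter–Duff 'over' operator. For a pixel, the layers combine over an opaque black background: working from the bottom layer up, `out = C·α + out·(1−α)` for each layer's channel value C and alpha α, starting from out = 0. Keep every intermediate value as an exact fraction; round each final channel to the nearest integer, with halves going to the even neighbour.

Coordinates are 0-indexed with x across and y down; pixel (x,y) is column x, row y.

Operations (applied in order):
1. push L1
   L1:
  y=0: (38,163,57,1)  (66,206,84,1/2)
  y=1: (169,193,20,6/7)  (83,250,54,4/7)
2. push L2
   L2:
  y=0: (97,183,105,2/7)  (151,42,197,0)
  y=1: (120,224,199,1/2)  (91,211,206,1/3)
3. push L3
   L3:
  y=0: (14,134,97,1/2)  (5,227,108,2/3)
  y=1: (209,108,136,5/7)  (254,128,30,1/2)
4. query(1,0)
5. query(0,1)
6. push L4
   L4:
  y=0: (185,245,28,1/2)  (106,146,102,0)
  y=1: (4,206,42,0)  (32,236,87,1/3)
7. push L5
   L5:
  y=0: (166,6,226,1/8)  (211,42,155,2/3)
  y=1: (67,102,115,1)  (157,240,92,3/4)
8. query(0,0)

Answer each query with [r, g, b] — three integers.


at x=1,y=0 over L1,L2,L3:
+L1 (α=1/2) → [33, 103, 42]
+L2 (α=0) → [33, 103, 42]
+L3 (α=2/3) → [43/3, 557/3, 86]
→ [14, 186, 86]

at x=0,y=1 over L1,L2,L3:
L1 α=6/7: [1014/7, 1158/7, 120/7]
L2 α=1/2: [927/7, 1363/7, 1513/14]
L3 α=5/7: [9169/49, 6506/49, 6273/49]
rounded: [187, 133, 128]

query (0,0) [L1,L2,L3,L4,L5] — begin 0,0,0
after L1 α=1: [38, 163, 57]
after L2 α=2/7: [384/7, 1181/7, 495/7]
after L3 α=1/2: [241/7, 2119/14, 587/7]
after L4 α=1/2: [768/7, 5549/28, 783/14]
after L5 α=1/8: [467/4, 5573/32, 1235/16]
rounded: [117, 174, 77]


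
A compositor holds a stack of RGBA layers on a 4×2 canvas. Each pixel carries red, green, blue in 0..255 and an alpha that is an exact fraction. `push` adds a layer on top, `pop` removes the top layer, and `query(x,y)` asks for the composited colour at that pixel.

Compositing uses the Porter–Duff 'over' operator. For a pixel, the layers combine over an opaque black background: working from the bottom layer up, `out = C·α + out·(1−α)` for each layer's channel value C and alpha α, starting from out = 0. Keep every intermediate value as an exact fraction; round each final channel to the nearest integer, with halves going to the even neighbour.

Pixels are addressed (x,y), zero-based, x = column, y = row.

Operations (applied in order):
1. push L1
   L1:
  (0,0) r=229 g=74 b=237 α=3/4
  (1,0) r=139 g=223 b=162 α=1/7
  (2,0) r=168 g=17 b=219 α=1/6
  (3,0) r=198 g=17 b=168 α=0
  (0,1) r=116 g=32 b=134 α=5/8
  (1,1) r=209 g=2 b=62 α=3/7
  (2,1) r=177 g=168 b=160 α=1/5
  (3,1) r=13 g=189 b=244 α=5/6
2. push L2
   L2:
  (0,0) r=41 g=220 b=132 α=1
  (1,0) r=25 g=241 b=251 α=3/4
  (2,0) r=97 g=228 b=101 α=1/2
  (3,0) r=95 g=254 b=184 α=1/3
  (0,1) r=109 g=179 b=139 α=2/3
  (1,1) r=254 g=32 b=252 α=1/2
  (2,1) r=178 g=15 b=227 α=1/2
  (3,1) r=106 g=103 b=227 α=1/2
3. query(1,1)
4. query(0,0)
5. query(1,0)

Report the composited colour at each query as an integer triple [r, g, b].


at x=1,y=1 over L1,L2:
+L1 (α=3/7) → [627/7, 6/7, 186/7]
+L2 (α=1/2) → [2405/14, 115/7, 975/7]
rounded: [172, 16, 139]

query (0,0) [L1,L2] — begin 0,0,0
L1 α=3/4: [687/4, 111/2, 711/4]
L2 α=1: [41, 220, 132]
= [41, 220, 132]

query (1,0) [L1,L2] — begin 0,0,0
+L1 (α=1/7) → [139/7, 223/7, 162/7]
+L2 (α=3/4) → [166/7, 1321/7, 5433/28]
→ [24, 189, 194]


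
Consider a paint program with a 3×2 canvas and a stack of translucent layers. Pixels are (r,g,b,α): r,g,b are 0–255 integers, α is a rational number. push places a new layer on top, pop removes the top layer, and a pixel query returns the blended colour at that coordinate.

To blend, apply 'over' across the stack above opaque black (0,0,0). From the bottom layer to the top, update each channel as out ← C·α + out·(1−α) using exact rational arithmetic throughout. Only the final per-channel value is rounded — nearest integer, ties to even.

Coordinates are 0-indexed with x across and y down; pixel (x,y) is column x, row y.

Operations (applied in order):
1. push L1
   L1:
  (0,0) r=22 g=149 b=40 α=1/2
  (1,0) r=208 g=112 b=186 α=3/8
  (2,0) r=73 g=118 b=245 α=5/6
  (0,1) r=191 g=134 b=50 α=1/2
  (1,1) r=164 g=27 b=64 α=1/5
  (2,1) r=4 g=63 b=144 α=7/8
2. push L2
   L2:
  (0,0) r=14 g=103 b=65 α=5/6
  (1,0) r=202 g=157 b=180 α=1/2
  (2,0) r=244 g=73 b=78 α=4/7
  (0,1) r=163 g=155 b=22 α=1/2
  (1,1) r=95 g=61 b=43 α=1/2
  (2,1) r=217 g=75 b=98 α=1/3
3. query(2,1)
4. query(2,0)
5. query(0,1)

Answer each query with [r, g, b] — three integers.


query (2,1) [L1,L2] — begin 0,0,0
after L1 α=7/8: [7/2, 441/8, 126]
after L2 α=1/3: [224/3, 247/4, 350/3]
= [75, 62, 117]

query (2,0) [L1,L2] — begin 0,0,0
after L1 α=5/6: [365/6, 295/3, 1225/6]
after L2 α=4/7: [331/2, 587/7, 1849/14]
rounded: [166, 84, 132]

query (0,1) [L1,L2] — begin 0,0,0
L1 α=1/2: [191/2, 67, 25]
L2 α=1/2: [517/4, 111, 47/2]
rounded: [129, 111, 24]


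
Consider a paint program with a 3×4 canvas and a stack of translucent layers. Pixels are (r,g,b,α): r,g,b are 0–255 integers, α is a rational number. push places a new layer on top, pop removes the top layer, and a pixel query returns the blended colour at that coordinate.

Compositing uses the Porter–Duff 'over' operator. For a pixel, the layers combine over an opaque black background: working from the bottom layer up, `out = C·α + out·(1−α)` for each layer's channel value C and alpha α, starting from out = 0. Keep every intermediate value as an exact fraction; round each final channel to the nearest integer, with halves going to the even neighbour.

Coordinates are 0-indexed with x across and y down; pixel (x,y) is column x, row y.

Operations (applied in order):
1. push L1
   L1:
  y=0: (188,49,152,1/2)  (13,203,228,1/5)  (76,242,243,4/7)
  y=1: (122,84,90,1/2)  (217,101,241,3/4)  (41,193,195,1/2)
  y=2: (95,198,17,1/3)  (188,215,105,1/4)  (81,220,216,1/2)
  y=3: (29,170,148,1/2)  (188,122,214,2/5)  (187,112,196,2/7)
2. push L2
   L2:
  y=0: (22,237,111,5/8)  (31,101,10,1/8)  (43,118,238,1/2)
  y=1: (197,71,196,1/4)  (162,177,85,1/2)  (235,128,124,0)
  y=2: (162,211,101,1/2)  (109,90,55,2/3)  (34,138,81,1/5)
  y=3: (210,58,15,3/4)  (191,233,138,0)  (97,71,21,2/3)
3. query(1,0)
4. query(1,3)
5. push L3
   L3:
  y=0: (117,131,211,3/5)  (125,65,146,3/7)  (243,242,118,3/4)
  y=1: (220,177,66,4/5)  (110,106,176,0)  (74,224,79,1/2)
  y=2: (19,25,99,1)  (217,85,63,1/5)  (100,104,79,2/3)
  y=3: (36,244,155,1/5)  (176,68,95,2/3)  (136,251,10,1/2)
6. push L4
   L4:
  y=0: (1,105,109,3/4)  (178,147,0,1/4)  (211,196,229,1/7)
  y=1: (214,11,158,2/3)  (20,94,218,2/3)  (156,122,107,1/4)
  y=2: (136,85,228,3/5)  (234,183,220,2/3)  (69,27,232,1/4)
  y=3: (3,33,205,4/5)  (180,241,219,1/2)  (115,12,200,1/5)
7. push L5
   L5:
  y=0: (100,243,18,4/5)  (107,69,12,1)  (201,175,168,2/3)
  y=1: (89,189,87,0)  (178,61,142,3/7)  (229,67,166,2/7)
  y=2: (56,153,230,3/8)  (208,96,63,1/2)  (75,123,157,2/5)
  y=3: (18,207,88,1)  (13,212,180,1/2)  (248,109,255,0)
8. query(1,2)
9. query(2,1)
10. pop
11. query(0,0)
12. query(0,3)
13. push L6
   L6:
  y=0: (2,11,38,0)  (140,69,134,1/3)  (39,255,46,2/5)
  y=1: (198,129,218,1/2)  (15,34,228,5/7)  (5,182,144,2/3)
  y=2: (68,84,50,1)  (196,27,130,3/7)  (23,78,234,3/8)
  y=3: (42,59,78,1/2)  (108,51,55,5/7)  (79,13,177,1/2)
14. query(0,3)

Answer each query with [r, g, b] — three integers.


(1,0) stack=L1,L2; from [0,0,0]:
after L1 α=1/5: [13/5, 203/5, 228/5]
after L2 α=1/8: [123/20, 963/20, 823/20]
rounded: [6, 48, 41]

query (1,3) [L1,L2] — begin 0,0,0
after L1 α=2/5: [376/5, 244/5, 428/5]
after L2 α=0: [376/5, 244/5, 428/5]
→ [75, 49, 86]

query (1,2) [L1,L2,L3,L4,L5] — begin 0,0,0
+L1 (α=1/4) → [47, 215/4, 105/4]
+L2 (α=2/3) → [265/3, 935/12, 545/12]
+L3 (α=1/5) → [1711/15, 238/3, 734/15]
+L4 (α=2/3) → [8731/45, 1336/9, 7334/45]
+L5 (α=1/2) → [18091/90, 1100/9, 10169/90]
→ [201, 122, 113]

at x=2,y=1 over L1,L2,L3,L4,L5:
after L1 α=1/2: [41/2, 193/2, 195/2]
after L2 α=0: [41/2, 193/2, 195/2]
after L3 α=1/2: [189/4, 641/4, 353/4]
after L4 α=1/4: [1191/16, 2411/16, 1487/16]
after L5 α=2/7: [13283/112, 14199/112, 1821/16]
= [119, 127, 114]

at x=0,y=0 over L1,L2,L3,L4:
L1 α=1/2: [94, 49/2, 76]
L2 α=5/8: [49, 2517/16, 783/8]
L3 α=3/5: [449/5, 5661/40, 663/4]
L4 α=3/4: [116/5, 18261/160, 1971/16]
→ [23, 114, 123]

at x=0,y=3 over L1,L2,L3,L4:
after L1 α=1/2: [29/2, 85, 74]
after L2 α=3/4: [1289/8, 259/4, 119/4]
after L3 α=1/5: [1361/10, 503/5, 274/5]
after L4 α=4/5: [1481/50, 1163/25, 4374/25]
= [30, 47, 175]

at x=0,y=3 over L1,L2,L3,L4,L6:
after L1 α=1/2: [29/2, 85, 74]
after L2 α=3/4: [1289/8, 259/4, 119/4]
after L3 α=1/5: [1361/10, 503/5, 274/5]
after L4 α=4/5: [1481/50, 1163/25, 4374/25]
after L6 α=1/2: [3581/100, 1319/25, 3162/25]
= [36, 53, 126]


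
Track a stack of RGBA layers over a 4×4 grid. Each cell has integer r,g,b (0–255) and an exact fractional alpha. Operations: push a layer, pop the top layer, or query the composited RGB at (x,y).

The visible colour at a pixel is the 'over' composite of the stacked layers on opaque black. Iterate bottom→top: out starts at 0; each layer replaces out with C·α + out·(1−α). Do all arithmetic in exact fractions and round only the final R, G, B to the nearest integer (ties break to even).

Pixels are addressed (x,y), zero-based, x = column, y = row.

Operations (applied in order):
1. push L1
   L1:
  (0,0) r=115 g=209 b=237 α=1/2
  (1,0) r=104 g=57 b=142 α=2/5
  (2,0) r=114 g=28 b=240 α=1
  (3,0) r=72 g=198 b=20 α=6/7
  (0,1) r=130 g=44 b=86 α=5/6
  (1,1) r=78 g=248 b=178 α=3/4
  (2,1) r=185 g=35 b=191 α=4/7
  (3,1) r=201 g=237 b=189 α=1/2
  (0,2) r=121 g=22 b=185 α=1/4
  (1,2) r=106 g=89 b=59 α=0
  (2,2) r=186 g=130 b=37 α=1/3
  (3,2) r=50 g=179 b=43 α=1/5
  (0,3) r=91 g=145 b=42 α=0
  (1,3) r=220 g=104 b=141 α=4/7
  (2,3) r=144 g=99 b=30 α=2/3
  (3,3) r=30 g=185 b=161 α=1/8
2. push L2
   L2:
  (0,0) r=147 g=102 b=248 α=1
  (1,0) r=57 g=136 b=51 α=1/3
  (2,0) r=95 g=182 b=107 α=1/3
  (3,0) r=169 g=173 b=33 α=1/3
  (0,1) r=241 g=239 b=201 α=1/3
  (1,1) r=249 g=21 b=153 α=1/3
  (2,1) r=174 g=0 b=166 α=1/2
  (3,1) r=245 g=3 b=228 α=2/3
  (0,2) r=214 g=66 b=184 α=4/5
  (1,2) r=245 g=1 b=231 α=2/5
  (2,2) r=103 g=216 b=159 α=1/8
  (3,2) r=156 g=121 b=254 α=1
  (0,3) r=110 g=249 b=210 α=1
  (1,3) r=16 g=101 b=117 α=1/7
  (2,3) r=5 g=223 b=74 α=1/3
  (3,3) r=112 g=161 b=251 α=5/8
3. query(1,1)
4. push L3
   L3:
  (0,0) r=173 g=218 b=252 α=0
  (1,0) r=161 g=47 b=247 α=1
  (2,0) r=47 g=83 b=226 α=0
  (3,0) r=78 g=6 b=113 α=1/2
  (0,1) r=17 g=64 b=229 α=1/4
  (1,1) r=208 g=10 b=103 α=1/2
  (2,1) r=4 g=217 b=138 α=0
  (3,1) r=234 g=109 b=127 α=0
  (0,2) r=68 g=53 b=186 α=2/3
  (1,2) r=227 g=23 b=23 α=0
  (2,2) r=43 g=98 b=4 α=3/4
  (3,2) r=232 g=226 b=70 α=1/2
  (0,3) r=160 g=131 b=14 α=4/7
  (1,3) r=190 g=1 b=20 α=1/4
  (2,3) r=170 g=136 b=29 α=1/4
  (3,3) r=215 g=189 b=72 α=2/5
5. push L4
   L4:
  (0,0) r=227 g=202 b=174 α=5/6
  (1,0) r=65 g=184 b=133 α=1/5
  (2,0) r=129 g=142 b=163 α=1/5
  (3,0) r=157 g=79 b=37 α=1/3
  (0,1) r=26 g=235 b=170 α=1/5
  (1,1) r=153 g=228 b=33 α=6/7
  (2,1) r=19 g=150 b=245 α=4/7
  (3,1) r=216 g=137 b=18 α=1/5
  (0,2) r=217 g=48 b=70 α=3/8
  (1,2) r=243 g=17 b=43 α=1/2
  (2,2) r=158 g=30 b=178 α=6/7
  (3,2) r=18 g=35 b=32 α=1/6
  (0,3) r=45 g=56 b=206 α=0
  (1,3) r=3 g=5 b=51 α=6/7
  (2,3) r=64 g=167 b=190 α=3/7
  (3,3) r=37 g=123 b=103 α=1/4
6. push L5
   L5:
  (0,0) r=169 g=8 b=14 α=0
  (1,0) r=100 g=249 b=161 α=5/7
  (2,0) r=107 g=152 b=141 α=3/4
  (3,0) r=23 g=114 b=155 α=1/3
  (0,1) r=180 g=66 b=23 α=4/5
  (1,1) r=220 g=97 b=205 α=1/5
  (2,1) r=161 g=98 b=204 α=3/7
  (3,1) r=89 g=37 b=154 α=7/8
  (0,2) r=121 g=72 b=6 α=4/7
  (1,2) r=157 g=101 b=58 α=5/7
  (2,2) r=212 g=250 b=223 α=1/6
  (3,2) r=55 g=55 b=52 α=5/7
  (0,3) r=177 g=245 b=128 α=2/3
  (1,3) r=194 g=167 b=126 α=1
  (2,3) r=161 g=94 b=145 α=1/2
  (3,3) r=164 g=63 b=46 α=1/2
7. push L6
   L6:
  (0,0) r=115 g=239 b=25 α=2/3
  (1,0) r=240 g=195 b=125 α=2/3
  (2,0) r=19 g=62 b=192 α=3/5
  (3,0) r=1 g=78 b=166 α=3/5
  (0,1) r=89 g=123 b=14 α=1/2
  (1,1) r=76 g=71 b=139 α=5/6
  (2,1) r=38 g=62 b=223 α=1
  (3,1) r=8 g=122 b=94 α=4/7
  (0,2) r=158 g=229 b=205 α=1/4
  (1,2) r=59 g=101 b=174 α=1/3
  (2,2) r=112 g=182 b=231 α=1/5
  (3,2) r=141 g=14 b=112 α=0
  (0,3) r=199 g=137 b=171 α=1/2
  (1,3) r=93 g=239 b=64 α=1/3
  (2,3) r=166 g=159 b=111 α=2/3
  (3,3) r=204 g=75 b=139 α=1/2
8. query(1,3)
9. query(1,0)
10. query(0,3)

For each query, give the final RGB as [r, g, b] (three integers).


query (1,1) [L1,L2] — begin 0,0,0
L1 α=3/4: [117/2, 186, 267/2]
L2 α=1/3: [122, 131, 140]
→ [122, 131, 140]

query (1,3) [L1,L2,L3,L4,L5,L6] — begin 0,0,0
+L1 (α=4/7) → [880/7, 416/7, 564/7]
+L2 (α=1/7) → [5392/49, 3203/49, 4203/49]
+L3 (α=1/4) → [12743/98, 4829/98, 13589/196]
+L4 (α=6/7) → [14507/686, 7769/686, 73565/1372]
+L5 (α=1) → [194, 167, 126]
+L6 (α=1/3) → [481/3, 191, 316/3]
→ [160, 191, 105]

query (1,0) [L1,L2,L3,L4,L5,L6] — begin 0,0,0
L1 α=2/5: [208/5, 114/5, 284/5]
L2 α=1/3: [701/15, 908/15, 823/15]
L3 α=1: [161, 47, 247]
L4 α=1/5: [709/5, 372/5, 1121/5]
L5 α=5/7: [3918/35, 6969/35, 6267/35]
L6 α=2/3: [6906/35, 6873/35, 15017/105]
= [197, 196, 143]

at x=0,y=3 over L1,L2,L3,L4,L5,L6:
L1 α=0: [0, 0, 0]
L2 α=1: [110, 249, 210]
L3 α=4/7: [970/7, 1271/7, 98]
L4 α=0: [970/7, 1271/7, 98]
L5 α=2/3: [3448/21, 1567/7, 118]
L6 α=1/2: [7627/42, 1263/7, 289/2]
= [182, 180, 144]


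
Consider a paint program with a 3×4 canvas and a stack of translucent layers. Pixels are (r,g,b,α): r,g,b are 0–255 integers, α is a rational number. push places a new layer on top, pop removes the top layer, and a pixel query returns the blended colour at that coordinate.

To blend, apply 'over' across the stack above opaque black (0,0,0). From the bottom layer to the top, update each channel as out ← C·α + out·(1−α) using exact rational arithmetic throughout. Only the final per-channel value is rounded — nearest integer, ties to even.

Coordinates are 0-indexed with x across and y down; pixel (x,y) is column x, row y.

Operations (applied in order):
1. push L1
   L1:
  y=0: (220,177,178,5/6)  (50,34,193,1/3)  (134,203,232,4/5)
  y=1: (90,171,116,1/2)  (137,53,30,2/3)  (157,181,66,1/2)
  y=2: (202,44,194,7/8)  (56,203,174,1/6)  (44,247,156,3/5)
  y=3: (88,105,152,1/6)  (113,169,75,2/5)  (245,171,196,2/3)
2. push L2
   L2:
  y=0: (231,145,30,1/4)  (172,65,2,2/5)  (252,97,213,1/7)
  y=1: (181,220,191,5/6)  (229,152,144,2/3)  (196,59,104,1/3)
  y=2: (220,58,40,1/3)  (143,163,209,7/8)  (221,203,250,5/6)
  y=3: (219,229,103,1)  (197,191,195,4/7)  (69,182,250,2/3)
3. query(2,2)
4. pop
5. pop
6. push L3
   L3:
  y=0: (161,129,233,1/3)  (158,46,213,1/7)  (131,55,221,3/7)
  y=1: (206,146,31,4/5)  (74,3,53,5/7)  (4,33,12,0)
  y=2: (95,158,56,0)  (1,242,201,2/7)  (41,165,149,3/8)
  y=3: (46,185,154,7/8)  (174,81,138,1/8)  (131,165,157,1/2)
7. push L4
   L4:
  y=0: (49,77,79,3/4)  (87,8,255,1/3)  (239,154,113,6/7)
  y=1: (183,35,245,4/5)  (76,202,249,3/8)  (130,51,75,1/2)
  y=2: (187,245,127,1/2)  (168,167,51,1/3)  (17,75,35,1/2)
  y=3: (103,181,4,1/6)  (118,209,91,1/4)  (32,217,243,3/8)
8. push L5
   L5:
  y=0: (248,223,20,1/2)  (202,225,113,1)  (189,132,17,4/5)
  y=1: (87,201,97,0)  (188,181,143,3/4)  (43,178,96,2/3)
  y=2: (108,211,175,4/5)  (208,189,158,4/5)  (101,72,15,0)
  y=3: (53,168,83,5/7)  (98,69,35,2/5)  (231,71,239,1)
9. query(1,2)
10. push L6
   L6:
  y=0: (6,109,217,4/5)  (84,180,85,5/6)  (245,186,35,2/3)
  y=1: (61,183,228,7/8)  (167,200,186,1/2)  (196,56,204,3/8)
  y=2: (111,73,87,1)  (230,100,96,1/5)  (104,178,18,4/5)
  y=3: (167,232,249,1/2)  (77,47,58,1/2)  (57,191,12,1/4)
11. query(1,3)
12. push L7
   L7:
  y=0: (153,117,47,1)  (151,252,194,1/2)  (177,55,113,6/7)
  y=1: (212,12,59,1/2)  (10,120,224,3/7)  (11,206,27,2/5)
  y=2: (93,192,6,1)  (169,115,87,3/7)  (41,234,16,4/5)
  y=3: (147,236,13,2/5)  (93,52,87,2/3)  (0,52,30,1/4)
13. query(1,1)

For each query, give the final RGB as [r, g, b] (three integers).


at x=2,y=2 over L1,L2:
+L1 (α=3/5) → [132/5, 741/5, 468/5]
+L2 (α=5/6) → [5657/30, 2908/15, 3359/15]
= [189, 194, 224]

at x=1,y=2 over L3,L4,L5:
after L3 α=2/7: [2/7, 484/7, 402/7]
after L4 α=1/3: [1180/21, 2137/21, 387/7]
after L5 α=4/5: [18652/105, 18013/105, 4811/35]
→ [178, 172, 137]

query (1,3) [L3,L4,L5,L6] — begin 0,0,0
after L3 α=1/8: [87/4, 81/8, 69/4]
after L4 α=1/4: [733/16, 1915/32, 571/16]
after L5 α=2/5: [1067/16, 10161/160, 2833/80]
after L6 α=1/2: [2299/32, 17681/320, 7473/160]
= [72, 55, 47]

at x=1,y=1 over L3,L4,L5,L6,L7:
L3 α=5/7: [370/7, 15/7, 265/7]
L4 α=3/8: [1723/28, 4317/56, 3277/28]
L5 α=3/4: [17515/112, 34725/224, 15289/112]
L6 α=1/2: [36219/224, 79525/448, 36121/224]
L7 α=3/7: [37899/392, 119845/784, 73753/392]
→ [97, 153, 188]


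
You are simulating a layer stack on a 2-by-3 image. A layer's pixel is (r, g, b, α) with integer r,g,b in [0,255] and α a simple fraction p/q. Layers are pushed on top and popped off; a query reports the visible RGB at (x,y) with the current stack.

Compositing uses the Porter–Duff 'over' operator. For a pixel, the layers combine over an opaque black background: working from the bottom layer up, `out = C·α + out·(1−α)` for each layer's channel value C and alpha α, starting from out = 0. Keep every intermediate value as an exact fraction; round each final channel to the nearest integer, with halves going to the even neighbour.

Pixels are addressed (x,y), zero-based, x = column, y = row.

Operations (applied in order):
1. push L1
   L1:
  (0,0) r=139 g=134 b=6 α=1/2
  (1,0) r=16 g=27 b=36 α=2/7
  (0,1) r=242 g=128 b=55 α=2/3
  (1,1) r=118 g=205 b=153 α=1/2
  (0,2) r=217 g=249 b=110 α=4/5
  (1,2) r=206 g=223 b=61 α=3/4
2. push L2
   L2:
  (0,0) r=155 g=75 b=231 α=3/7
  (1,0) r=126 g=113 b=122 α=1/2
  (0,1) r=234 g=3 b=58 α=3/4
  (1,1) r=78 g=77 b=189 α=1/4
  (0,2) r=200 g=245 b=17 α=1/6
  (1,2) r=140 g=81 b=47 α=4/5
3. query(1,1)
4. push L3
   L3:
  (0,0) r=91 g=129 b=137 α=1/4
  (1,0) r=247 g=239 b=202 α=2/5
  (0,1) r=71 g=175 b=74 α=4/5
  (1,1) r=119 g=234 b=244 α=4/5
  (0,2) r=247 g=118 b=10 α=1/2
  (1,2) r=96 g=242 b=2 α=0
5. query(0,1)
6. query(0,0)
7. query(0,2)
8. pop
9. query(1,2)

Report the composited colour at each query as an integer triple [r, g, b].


(1,1) stack=L1,L2; from [0,0,0]:
L1 α=1/2: [59, 205/2, 153/2]
L2 α=1/4: [255/4, 769/8, 837/8]
rounded: [64, 96, 105]

query (0,1) [L1,L2,L3] — begin 0,0,0
L1 α=2/3: [484/3, 256/3, 110/3]
L2 α=3/4: [1295/6, 283/12, 158/3]
L3 α=4/5: [2999/30, 8683/60, 1046/15]
rounded: [100, 145, 70]

query (0,0) [L1,L2,L3] — begin 0,0,0
after L1 α=1/2: [139/2, 67, 3]
after L2 α=3/7: [743/7, 493/7, 705/7]
after L3 α=1/4: [1433/14, 1191/14, 1537/14]
→ [102, 85, 110]

at x=0,y=2 over L1,L2,L3:
L1 α=4/5: [868/5, 996/5, 88]
L2 α=1/6: [178, 1241/6, 457/6]
L3 α=1/2: [425/2, 1949/12, 517/12]
→ [212, 162, 43]

(1,2) stack=L1,L2; from [0,0,0]:
after L1 α=3/4: [309/2, 669/4, 183/4]
after L2 α=4/5: [1429/10, 393/4, 187/4]
rounded: [143, 98, 47]


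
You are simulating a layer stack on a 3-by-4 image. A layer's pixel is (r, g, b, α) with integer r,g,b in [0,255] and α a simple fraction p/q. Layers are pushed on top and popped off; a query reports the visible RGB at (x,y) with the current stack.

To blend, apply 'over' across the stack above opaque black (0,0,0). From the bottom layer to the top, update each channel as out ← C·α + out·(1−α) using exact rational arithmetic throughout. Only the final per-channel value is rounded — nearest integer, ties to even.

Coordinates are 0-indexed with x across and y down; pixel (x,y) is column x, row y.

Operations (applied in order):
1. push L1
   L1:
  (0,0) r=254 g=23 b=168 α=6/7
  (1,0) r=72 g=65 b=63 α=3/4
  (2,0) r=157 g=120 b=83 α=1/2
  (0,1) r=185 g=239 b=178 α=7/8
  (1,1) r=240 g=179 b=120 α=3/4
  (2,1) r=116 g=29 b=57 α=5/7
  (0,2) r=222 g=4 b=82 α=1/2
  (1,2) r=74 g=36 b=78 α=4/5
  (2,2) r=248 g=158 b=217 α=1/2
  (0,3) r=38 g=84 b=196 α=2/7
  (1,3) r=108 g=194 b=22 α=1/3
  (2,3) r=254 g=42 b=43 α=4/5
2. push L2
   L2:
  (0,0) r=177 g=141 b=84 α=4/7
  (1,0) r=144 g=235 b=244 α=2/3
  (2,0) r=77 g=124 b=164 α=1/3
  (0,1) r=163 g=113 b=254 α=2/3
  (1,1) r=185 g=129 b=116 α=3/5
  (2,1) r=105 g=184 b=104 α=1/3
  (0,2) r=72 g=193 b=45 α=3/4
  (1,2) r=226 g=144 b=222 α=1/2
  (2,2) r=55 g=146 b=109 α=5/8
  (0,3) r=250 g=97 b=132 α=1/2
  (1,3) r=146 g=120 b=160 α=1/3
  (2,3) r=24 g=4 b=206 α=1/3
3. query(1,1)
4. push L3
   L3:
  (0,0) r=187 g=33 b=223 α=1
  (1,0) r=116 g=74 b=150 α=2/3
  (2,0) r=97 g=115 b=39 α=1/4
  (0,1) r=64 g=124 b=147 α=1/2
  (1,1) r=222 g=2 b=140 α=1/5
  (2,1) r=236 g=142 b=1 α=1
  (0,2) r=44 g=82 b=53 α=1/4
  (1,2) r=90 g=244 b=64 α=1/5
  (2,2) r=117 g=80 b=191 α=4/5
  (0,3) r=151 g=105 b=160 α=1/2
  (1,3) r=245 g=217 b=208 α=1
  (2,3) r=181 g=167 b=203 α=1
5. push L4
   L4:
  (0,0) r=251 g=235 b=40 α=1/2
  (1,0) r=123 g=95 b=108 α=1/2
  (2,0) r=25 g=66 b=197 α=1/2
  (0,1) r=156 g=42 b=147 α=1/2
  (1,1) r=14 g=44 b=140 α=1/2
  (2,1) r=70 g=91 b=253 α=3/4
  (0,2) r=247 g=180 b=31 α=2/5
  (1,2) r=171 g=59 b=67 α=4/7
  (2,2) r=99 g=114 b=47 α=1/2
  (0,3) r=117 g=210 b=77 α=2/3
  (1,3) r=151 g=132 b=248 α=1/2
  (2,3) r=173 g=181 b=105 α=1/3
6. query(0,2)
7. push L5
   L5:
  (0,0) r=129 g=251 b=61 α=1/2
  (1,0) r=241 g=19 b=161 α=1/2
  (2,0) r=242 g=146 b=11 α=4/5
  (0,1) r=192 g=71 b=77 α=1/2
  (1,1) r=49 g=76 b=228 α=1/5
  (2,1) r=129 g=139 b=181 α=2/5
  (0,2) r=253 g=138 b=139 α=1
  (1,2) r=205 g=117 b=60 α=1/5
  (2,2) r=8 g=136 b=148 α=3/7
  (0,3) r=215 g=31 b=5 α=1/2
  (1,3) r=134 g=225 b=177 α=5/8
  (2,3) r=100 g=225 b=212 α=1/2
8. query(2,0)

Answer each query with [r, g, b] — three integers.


query (1,1) [L1,L2] — begin 0,0,0
L1 α=3/4: [180, 537/4, 90]
L2 α=3/5: [183, 1311/10, 528/5]
→ [183, 131, 106]

query (0,2) [L1,L2,L3,L4] — begin 0,0,0
L1 α=1/2: [111, 2, 41]
L2 α=3/4: [327/4, 581/4, 44]
L3 α=1/4: [1157/16, 2071/16, 185/4]
L4 α=2/5: [2275/16, 11973/80, 803/20]
→ [142, 150, 40]

query (2,0) [L1,L2,L3,L4,L5] — begin 0,0,0
+L1 (α=1/2) → [157/2, 60, 83/2]
+L2 (α=1/3) → [78, 244/3, 247/3]
+L3 (α=1/4) → [331/4, 359/4, 143/2]
+L4 (α=1/2) → [431/8, 623/8, 537/4]
+L5 (α=4/5) → [1635/8, 1059/8, 713/20]
= [204, 132, 36]


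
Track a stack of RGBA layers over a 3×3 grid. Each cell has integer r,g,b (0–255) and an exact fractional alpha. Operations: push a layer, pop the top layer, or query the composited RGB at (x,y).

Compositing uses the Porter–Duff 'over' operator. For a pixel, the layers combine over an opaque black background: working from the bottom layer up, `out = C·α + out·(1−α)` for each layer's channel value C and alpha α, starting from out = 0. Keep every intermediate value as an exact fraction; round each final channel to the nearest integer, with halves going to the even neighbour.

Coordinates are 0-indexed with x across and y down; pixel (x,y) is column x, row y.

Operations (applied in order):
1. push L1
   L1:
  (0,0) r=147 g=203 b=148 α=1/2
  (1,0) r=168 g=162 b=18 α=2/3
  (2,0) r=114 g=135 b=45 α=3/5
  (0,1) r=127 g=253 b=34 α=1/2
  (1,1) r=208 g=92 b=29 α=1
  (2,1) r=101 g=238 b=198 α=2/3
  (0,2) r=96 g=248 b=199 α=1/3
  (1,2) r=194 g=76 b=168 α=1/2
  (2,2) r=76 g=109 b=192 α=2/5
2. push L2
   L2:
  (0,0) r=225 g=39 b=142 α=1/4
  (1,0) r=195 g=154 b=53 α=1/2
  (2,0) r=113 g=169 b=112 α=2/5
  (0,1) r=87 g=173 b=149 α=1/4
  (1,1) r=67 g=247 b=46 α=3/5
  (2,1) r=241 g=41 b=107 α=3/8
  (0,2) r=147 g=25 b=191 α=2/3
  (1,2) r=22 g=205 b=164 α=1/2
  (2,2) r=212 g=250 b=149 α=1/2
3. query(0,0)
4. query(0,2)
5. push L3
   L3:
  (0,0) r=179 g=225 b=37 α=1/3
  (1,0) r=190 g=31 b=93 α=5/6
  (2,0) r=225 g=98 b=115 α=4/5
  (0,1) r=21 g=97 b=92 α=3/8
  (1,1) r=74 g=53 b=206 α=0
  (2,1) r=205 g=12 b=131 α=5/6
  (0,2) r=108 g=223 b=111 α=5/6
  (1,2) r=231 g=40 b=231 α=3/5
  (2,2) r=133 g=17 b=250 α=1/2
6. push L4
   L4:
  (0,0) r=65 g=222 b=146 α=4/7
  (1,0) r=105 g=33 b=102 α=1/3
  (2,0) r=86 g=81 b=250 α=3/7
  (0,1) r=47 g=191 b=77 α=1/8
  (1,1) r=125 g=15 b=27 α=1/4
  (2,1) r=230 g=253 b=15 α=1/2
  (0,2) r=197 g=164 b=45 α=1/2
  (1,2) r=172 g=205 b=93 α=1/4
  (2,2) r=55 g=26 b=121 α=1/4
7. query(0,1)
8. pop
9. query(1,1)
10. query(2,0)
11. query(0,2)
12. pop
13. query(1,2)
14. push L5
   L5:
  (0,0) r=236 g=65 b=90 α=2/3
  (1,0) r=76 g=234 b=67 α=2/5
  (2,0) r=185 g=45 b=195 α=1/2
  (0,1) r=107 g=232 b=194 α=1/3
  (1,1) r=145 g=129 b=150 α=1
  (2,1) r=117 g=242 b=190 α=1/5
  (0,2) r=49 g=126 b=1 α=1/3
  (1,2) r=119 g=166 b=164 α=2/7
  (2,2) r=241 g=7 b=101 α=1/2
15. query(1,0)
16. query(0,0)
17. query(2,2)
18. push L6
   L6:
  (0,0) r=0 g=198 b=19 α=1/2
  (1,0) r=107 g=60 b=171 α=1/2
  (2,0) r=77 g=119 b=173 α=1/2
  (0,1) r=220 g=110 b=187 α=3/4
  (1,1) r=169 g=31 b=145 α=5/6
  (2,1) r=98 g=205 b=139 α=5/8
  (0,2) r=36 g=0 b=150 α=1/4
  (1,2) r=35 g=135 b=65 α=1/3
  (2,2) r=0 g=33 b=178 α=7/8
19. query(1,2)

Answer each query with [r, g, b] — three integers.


(0,0) stack=L1,L2; from [0,0,0]:
L1 α=1/2: [147/2, 203/2, 74]
L2 α=1/4: [891/8, 687/8, 91]
→ [111, 86, 91]

query (0,2) [L1,L2] — begin 0,0,0
after L1 α=1/3: [32, 248/3, 199/3]
after L2 α=2/3: [326/3, 398/9, 1345/9]
→ [109, 44, 149]

at x=0,y=1 over L1,L2,L3,L4:
+L1 (α=1/2) → [127/2, 253/2, 17]
+L2 (α=1/4) → [555/8, 1105/8, 50]
+L3 (α=3/8) → [3279/64, 7853/64, 263/4]
+L4 (α=1/8) → [25961/512, 67195/512, 2149/32]
→ [51, 131, 67]

at x=1,y=1 over L1,L2,L3:
after L1 α=1: [208, 92, 29]
after L2 α=3/5: [617/5, 185, 196/5]
after L3 α=0: [617/5, 185, 196/5]
→ [123, 185, 39]

at x=2,y=0 over L1,L2,L3:
after L1 α=3/5: [342/5, 81, 27]
after L2 α=2/5: [2156/25, 581/5, 61]
after L3 α=4/5: [24656/125, 2541/25, 521/5]
rounded: [197, 102, 104]

query (0,2) [L1,L2,L3] — begin 0,0,0
after L1 α=1/3: [32, 248/3, 199/3]
after L2 α=2/3: [326/3, 398/9, 1345/9]
after L3 α=5/6: [973/9, 10433/54, 3170/27]
= [108, 193, 117]

at x=1,y=2 over L1,L2:
after L1 α=1/2: [97, 38, 84]
after L2 α=1/2: [119/2, 243/2, 124]
→ [60, 122, 124]

at x=1,y=0 over L1,L2,L5:
+L1 (α=2/3) → [112, 108, 12]
+L2 (α=1/2) → [307/2, 131, 65/2]
+L5 (α=2/5) → [245/2, 861/5, 463/10]
rounded: [122, 172, 46]

at x=0,y=0 over L1,L2,L5:
+L1 (α=1/2) → [147/2, 203/2, 74]
+L2 (α=1/4) → [891/8, 687/8, 91]
+L5 (α=2/3) → [4667/24, 1727/24, 271/3]
→ [194, 72, 90]

query (2,2) [L1,L2,L5] — begin 0,0,0
+L1 (α=2/5) → [152/5, 218/5, 384/5]
+L2 (α=1/2) → [606/5, 734/5, 1129/10]
+L5 (α=1/2) → [1811/10, 769/10, 2139/20]
→ [181, 77, 107]

at x=1,y=2 over L1,L2,L5,L6:
L1 α=1/2: [97, 38, 84]
L2 α=1/2: [119/2, 243/2, 124]
L5 α=2/7: [153/2, 1879/14, 948/7]
L6 α=1/3: [188/3, 2824/21, 2351/21]
→ [63, 134, 112]


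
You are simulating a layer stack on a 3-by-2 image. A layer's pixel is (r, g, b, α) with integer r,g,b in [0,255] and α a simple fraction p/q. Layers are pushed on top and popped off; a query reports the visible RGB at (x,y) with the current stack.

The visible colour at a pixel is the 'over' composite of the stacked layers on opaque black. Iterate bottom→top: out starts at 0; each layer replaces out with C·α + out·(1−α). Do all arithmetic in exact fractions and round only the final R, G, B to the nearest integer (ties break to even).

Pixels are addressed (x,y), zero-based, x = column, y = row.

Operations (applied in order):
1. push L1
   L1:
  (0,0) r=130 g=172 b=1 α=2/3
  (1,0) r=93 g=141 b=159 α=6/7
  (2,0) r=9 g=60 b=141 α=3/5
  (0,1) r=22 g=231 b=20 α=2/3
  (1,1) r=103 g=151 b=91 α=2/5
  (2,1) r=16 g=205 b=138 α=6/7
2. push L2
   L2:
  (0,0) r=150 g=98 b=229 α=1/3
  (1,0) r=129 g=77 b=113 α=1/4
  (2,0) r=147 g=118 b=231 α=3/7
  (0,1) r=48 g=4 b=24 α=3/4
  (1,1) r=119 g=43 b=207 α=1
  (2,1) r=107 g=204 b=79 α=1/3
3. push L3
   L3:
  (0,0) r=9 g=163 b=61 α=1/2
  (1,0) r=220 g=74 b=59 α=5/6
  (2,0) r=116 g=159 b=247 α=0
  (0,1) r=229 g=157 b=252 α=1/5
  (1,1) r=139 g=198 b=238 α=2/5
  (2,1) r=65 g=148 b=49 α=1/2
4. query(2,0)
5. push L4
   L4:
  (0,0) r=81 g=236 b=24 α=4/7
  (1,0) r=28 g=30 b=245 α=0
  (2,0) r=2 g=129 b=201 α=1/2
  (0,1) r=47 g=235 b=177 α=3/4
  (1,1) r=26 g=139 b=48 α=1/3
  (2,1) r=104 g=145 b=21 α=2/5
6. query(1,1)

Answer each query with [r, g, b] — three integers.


at x=2,y=0 over L1,L2,L3:
L1 α=3/5: [27/5, 36, 423/5]
L2 α=3/7: [2313/35, 498/7, 5157/35]
L3 α=0: [2313/35, 498/7, 5157/35]
rounded: [66, 71, 147]

at x=1,y=1 over L1,L2,L3,L4:
L1 α=2/5: [206/5, 302/5, 182/5]
L2 α=1: [119, 43, 207]
L3 α=2/5: [127, 105, 1097/5]
L4 α=1/3: [280/3, 349/3, 2434/15]
= [93, 116, 162]


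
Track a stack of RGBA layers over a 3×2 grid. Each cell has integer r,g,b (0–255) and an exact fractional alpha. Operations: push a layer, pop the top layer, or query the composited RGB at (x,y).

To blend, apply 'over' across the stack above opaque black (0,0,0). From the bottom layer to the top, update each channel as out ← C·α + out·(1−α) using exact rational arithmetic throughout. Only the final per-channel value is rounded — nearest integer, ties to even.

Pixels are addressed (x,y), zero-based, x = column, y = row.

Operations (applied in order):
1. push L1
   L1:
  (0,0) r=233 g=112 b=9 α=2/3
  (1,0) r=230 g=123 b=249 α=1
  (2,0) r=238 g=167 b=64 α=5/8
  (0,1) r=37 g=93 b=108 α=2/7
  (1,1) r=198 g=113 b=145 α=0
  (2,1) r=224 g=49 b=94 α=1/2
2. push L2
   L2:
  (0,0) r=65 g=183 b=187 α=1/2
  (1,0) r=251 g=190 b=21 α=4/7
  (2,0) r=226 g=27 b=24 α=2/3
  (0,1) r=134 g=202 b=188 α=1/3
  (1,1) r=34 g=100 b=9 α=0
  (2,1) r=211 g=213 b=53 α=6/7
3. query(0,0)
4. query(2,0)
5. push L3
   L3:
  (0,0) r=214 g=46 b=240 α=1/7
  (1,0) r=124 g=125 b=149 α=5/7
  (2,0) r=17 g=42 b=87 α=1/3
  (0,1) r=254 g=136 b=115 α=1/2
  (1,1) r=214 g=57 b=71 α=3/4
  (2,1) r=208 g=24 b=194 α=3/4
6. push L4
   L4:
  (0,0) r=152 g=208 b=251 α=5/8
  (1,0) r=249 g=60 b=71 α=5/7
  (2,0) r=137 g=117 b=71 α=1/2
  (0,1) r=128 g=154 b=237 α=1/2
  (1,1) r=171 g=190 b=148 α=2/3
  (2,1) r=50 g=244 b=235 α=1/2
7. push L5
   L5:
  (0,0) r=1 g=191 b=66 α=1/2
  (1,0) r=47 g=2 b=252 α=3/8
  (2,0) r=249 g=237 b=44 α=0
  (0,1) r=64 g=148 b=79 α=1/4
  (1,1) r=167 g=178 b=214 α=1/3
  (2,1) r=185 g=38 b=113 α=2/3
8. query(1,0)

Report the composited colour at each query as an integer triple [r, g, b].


(0,0) stack=L1,L2; from [0,0,0]:
L1 α=2/3: [466/3, 224/3, 6]
L2 α=1/2: [661/6, 773/6, 193/2]
rounded: [110, 129, 96]

query (2,0) [L1,L2] — begin 0,0,0
+L1 (α=5/8) → [595/4, 835/8, 40]
+L2 (α=2/3) → [801/4, 1267/24, 88/3]
= [200, 53, 29]

at x=1,y=0 over L1,L2,L3,L4,L5:
+L1 (α=1) → [230, 123, 249]
+L2 (α=4/7) → [242, 1129/7, 831/7]
+L3 (α=5/7) → [1104/7, 6633/49, 6877/49]
+L4 (α=5/7) → [10923/49, 27966/343, 31149/343]
+L5 (α=3/8) → [15381/98, 17736/343, 415053/2744]
= [157, 52, 151]


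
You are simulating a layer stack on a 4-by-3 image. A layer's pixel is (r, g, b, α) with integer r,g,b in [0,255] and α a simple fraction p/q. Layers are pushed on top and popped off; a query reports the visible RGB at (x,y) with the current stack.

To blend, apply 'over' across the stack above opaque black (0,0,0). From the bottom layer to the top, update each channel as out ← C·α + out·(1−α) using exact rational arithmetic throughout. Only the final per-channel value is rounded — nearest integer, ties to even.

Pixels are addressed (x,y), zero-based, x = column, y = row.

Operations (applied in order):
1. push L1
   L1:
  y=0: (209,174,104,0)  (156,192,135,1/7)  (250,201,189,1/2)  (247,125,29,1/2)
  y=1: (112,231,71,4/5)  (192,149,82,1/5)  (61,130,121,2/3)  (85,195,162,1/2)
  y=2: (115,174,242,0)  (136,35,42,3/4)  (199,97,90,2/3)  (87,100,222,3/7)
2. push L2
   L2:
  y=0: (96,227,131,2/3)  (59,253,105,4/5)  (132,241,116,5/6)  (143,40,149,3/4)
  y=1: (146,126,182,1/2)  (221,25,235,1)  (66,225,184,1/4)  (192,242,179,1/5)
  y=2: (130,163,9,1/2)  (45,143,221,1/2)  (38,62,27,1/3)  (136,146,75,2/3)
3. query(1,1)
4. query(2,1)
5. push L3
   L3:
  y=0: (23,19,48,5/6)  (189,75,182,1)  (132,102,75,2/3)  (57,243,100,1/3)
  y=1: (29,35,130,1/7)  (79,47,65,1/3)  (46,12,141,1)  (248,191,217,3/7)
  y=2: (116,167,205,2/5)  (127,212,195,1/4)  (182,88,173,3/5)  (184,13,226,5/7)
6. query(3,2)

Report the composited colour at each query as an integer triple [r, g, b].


query (1,1) [L1,L2] — begin 0,0,0
+L1 (α=1/5) → [192/5, 149/5, 82/5]
+L2 (α=1) → [221, 25, 235]
rounded: [221, 25, 235]

query (2,1) [L1,L2] — begin 0,0,0
+L1 (α=2/3) → [122/3, 260/3, 242/3]
+L2 (α=1/4) → [47, 485/4, 213/2]
→ [47, 121, 106]

(3,2) stack=L1,L2,L3; from [0,0,0]:
after L1 α=3/7: [261/7, 300/7, 666/7]
after L2 α=2/3: [2165/21, 2344/21, 572/7]
after L3 α=5/7: [23650/147, 6053/147, 9054/49]
→ [161, 41, 185]


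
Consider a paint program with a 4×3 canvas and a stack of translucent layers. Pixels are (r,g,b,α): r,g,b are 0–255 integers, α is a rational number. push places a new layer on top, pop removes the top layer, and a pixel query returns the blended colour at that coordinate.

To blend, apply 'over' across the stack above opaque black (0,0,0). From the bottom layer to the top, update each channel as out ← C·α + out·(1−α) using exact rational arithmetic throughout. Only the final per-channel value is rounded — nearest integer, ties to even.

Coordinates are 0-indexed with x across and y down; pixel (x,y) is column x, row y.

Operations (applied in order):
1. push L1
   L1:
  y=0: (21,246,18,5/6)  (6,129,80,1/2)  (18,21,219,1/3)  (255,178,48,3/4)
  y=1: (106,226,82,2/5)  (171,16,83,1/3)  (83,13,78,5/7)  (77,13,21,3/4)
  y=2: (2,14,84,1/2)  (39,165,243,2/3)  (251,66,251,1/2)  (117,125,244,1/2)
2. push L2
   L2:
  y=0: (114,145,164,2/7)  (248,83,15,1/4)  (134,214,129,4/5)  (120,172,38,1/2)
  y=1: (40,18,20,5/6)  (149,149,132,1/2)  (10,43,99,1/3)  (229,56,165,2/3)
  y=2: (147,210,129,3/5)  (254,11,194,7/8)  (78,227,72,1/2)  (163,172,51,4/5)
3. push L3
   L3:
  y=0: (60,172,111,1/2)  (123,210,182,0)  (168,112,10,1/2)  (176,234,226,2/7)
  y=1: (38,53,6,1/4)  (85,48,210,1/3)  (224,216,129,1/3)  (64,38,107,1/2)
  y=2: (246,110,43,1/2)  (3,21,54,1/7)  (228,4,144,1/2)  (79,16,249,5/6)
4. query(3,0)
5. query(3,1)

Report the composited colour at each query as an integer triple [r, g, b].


(3,0) stack=L1,L2,L3; from [0,0,0]:
after L1 α=3/4: [765/4, 267/2, 36]
after L2 α=1/2: [1245/8, 611/4, 37]
after L3 α=2/7: [9041/56, 4927/28, 91]
= [161, 176, 91]

at x=3,y=1 over L1,L2,L3:
after L1 α=3/4: [231/4, 39/4, 63/4]
after L2 α=2/3: [2063/12, 487/12, 461/4]
after L3 α=1/2: [2831/24, 943/24, 889/8]
= [118, 39, 111]


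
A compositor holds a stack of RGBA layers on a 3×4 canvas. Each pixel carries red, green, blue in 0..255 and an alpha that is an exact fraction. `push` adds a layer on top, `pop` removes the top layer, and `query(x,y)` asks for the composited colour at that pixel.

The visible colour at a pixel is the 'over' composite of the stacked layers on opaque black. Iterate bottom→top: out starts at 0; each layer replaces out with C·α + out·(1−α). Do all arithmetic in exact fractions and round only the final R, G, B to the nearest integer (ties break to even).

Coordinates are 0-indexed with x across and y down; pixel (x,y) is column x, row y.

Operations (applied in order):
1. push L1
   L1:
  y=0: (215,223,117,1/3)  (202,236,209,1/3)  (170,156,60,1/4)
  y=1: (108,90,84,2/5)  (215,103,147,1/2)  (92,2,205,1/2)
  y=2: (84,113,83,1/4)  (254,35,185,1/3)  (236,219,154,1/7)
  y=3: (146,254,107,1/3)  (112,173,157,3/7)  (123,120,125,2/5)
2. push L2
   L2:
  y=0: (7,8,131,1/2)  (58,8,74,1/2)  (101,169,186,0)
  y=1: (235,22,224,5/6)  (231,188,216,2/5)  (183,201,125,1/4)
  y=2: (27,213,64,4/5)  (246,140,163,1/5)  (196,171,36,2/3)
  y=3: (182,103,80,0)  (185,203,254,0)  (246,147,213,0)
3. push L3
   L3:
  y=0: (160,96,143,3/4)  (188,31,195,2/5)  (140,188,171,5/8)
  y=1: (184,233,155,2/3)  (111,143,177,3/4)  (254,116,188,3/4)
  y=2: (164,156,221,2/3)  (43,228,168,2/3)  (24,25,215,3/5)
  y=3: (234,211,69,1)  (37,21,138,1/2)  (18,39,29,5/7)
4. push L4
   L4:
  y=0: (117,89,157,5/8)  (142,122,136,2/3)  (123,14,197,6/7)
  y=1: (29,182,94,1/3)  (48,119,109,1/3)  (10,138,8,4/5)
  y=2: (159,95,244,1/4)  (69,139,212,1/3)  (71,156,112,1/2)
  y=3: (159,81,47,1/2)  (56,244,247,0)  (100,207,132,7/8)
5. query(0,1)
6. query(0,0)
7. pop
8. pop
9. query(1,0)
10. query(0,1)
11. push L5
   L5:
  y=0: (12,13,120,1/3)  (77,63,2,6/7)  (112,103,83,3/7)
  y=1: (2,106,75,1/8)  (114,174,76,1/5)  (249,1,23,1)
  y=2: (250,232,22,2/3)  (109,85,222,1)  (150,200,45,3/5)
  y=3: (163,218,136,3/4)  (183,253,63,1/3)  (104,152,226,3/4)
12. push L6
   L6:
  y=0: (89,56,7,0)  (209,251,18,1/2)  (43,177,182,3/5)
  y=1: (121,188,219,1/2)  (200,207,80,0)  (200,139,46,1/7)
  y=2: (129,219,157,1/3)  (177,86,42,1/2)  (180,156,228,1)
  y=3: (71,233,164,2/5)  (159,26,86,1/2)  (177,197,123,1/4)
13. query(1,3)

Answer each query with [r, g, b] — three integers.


(0,1) stack=L1,L2,L3,L4; from [0,0,0]:
+L1 (α=2/5) → [216/5, 36, 168/5]
+L2 (α=5/6) → [6091/30, 73/3, 2884/15]
+L3 (α=2/3) → [17131/90, 1471/9, 7534/45]
+L4 (α=1/3) → [18436/135, 4580/27, 19298/135]
rounded: [137, 170, 143]

query (0,0) [L1,L2,L3,L4] — begin 0,0,0
+L1 (α=1/3) → [215/3, 223/3, 39]
+L2 (α=1/2) → [118/3, 247/6, 85]
+L3 (α=3/4) → [779/6, 1975/24, 257/2]
+L4 (α=5/8) → [1949/16, 5535/64, 2341/16]
→ [122, 86, 146]

query (1,0) [L1,L2] — begin 0,0,0
+L1 (α=1/3) → [202/3, 236/3, 209/3]
+L2 (α=1/2) → [188/3, 130/3, 431/6]
→ [63, 43, 72]

at x=0,y=1 over L1,L2:
after L1 α=2/5: [216/5, 36, 168/5]
after L2 α=5/6: [6091/30, 73/3, 2884/15]
→ [203, 24, 192]

(1,3) stack=L1,L2,L5,L6; from [0,0,0]:
after L1 α=3/7: [48, 519/7, 471/7]
after L2 α=0: [48, 519/7, 471/7]
after L5 α=1/3: [93, 2809/21, 461/7]
after L6 α=1/2: [126, 3355/42, 1063/14]
= [126, 80, 76]
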